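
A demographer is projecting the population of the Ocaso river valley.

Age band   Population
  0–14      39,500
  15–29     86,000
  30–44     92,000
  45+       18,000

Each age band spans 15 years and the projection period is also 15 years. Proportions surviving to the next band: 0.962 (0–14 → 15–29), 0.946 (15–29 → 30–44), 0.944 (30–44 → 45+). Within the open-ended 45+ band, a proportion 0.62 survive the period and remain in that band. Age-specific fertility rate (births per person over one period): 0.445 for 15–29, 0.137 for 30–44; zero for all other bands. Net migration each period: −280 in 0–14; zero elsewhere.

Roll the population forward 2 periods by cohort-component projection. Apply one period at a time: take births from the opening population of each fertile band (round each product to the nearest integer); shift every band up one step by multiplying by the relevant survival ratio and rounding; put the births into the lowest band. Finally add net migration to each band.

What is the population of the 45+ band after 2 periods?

137565

(Bands numbered youngest = 1 to oldest = 4.)
Period 1:
Births: 86000 * 0.445 = 38270, 92000 * 0.137 = 12604 — total 50874
Band 2: 39500 * 0.962 = 37999
Band 3: 86000 * 0.946 = 81356
Band 4: 92000 * 0.944 + 18000 * 0.62 = 86848 + 11160 = 98008
Net migration: Band 1 − 280 → 50594
End of period: [50594, 37999, 81356, 98008]
Period 2:
Births: 37999 * 0.445 = 16910, 81356 * 0.137 = 11146 — total 28056
Band 2: 50594 * 0.962 = 48671
Band 3: 37999 * 0.946 = 35947
Band 4: 81356 * 0.944 + 98008 * 0.62 = 76800 + 60765 = 137565
Net migration: Band 1 − 280 → 27776
End of period: [27776, 48671, 35947, 137565]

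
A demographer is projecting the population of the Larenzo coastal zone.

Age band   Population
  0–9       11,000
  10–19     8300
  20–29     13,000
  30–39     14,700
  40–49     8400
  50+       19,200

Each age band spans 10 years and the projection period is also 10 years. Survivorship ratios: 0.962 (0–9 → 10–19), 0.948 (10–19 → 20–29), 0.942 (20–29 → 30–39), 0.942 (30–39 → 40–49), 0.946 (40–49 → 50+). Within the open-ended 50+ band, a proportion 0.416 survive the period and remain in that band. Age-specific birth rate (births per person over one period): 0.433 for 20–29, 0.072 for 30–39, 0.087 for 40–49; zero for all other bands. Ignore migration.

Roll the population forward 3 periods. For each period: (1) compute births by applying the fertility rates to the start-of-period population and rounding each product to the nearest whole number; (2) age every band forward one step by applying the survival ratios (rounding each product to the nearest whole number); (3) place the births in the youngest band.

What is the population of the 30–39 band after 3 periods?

9450

— Period 1 —
Births: 13000 × 0.433 = 5629  |  14700 × 0.072 = 1058  |  8400 × 0.087 = 731 → total 7418
10–19: 11000 × 0.962 = 10582
20–29: 8300 × 0.948 = 7868
30–39: 13000 × 0.942 = 12246
40–49: 14700 × 0.942 = 13847
50+: 8400 × 0.946 + 19200 × 0.416 = 7946 + 7987 = 15933
Population now: 0–9=7418, 10–19=10582, 20–29=7868, 30–39=12246, 40–49=13847, 50+=15933
— Period 2 —
Births: 7868 × 0.433 = 3407  |  12246 × 0.072 = 882  |  13847 × 0.087 = 1205 → total 5494
10–19: 7418 × 0.962 = 7136
20–29: 10582 × 0.948 = 10032
30–39: 7868 × 0.942 = 7412
40–49: 12246 × 0.942 = 11536
50+: 13847 × 0.946 + 15933 × 0.416 = 13099 + 6628 = 19727
Population now: 0–9=5494, 10–19=7136, 20–29=10032, 30–39=7412, 40–49=11536, 50+=19727
— Period 3 —
Births: 10032 × 0.433 = 4344  |  7412 × 0.072 = 534  |  11536 × 0.087 = 1004 → total 5882
10–19: 5494 × 0.962 = 5285
20–29: 7136 × 0.948 = 6765
30–39: 10032 × 0.942 = 9450
40–49: 7412 × 0.942 = 6982
50+: 11536 × 0.946 + 19727 × 0.416 = 10913 + 8206 = 19119
Population now: 0–9=5882, 10–19=5285, 20–29=6765, 30–39=9450, 40–49=6982, 50+=19119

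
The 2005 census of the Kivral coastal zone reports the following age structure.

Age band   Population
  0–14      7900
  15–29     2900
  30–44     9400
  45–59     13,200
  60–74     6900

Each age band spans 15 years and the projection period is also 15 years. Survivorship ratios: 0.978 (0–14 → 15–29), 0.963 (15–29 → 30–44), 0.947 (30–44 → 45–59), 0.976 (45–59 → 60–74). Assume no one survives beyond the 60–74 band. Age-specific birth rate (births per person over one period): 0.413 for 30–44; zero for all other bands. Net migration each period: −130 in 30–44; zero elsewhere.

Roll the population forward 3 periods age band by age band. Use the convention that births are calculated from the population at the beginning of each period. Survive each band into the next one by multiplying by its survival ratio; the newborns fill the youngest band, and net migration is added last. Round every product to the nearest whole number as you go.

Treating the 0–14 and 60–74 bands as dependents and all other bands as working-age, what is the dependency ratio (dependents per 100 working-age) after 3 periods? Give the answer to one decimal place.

47.5

Let band 1 be 0–14 through band 5 = 60–74.
Period 1:
Births: 9400 * 0.413 = 3882
Band 2: 7900 * 0.978 = 7726
Band 3: 2900 * 0.963 = 2793
Band 4: 9400 * 0.947 = 8902
Band 5: 13200 * 0.976 = 12883
Net migration: Band 3 − 130 → 2663
→ [3882, 7726, 2663, 8902, 12883]
Period 2:
Births: 2663 * 0.413 = 1100
Band 2: 3882 * 0.978 = 3797
Band 3: 7726 * 0.963 = 7440
Band 4: 2663 * 0.947 = 2522
Band 5: 8902 * 0.976 = 8688
Net migration: Band 3 − 130 → 7310
→ [1100, 3797, 7310, 2522, 8688]
Period 3:
Births: 7310 * 0.413 = 3019
Band 2: 1100 * 0.978 = 1076
Band 3: 3797 * 0.963 = 3657
Band 4: 7310 * 0.947 = 6923
Band 5: 2522 * 0.976 = 2461
Net migration: Band 3 − 130 → 3527
→ [3019, 1076, 3527, 6923, 2461]
Dependents (band 0–14 + band 60–74) = 3019 + 2461 = 5480; working-age = 11526; ratio = 5480/11526 × 100 = 47.5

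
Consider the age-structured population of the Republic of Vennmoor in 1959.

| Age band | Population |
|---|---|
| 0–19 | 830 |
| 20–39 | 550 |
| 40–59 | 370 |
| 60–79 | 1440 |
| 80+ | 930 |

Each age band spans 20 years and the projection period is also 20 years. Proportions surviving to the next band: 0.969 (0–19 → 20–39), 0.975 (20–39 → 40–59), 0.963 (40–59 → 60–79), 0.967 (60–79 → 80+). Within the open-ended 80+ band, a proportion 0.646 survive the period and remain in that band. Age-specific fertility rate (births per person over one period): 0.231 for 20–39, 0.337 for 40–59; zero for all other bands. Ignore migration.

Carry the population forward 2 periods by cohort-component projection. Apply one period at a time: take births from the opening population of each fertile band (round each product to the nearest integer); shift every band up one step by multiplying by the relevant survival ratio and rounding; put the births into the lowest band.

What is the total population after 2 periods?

Period 1.
Births: 550 × 0.231 = 127  |  370 × 0.337 = 125 ⇒ total 252
20–39: 830 × 0.969 = 804
40–59: 550 × 0.975 = 536
60–79: 370 × 0.963 = 356
80+: 1440 × 0.967 + 930 × 0.646 = 1392 + 601 = 1993
→ [252, 804, 536, 356, 1993]
Period 2.
Births: 804 × 0.231 = 186  |  536 × 0.337 = 181 ⇒ total 367
20–39: 252 × 0.969 = 244
40–59: 804 × 0.975 = 784
60–79: 536 × 0.963 = 516
80+: 356 × 0.967 + 1993 × 0.646 = 344 + 1287 = 1631
→ [367, 244, 784, 516, 1631]
Total after period 2: 367 + 244 + 784 + 516 + 1631 = 3542

3542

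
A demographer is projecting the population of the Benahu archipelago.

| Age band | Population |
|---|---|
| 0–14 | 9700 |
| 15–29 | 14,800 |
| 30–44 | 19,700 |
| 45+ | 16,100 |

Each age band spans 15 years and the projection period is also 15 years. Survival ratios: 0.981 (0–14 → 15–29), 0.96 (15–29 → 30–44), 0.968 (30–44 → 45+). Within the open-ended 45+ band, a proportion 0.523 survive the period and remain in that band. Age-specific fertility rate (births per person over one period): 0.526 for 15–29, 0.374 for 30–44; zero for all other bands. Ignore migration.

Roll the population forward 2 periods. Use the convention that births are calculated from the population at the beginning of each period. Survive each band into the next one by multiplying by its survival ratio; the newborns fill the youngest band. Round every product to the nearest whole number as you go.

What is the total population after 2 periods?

After projecting period 1:
Births: 14800 × 0.526 = 7785, 19700 × 0.374 = 7368 ⇒ total 15153
15–29: 9700 × 0.981 = 9516
30–44: 14800 × 0.96 = 14208
45+: 19700 × 0.968 + 16100 × 0.523 = 19070 + 8420 = 27490
→ [15153, 9516, 14208, 27490]
After projecting period 2:
Births: 9516 × 0.526 = 5005, 14208 × 0.374 = 5314 ⇒ total 10319
15–29: 15153 × 0.981 = 14865
30–44: 9516 × 0.96 = 9135
45+: 14208 × 0.968 + 27490 × 0.523 = 13753 + 14377 = 28130
→ [10319, 14865, 9135, 28130]
Total after period 2: 10319 + 14865 + 9135 + 28130 = 62449

62449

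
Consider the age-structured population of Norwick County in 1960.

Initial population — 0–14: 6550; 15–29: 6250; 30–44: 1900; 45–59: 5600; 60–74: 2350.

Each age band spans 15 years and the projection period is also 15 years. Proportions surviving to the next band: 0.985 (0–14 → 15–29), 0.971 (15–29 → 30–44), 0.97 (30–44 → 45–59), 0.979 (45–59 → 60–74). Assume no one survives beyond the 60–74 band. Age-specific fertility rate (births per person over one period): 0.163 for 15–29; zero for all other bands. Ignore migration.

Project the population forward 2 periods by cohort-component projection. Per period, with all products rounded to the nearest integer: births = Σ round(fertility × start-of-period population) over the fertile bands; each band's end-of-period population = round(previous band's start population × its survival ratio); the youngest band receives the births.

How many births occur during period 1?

Numbering the groups 1..5 from youngest to oldest:
Period 1.
Births: 6250 × 0.163 = 1019
Group 2: 6550 × 0.985 = 6452
Group 3: 6250 × 0.971 = 6069
Group 4: 1900 × 0.97 = 1843
Group 5: 5600 × 0.979 = 5482
Giving 1019 / 6452 / 6069 / 1843 / 5482.

1019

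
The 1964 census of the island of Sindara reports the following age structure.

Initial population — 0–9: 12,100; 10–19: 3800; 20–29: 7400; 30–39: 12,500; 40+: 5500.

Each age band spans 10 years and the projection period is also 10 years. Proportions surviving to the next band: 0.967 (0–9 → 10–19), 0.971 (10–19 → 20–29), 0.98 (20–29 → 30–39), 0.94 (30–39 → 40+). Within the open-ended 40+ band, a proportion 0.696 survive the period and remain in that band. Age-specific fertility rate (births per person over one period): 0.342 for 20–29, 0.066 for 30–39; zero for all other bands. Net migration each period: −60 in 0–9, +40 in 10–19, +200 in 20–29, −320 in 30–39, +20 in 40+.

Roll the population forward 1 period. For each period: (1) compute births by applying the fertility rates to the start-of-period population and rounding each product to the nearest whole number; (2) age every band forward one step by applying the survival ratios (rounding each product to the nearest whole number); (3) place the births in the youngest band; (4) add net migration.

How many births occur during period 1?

3356

Let band 1 be 0–9 through band 5 = 40+.
After projecting period 1:
Births: 7400 * 0.342 = 2531 ; 12500 * 0.066 = 825 — total 3356
Band 2: 12100 * 0.967 = 11701
Band 3: 3800 * 0.971 = 3690
Band 4: 7400 * 0.98 = 7252
Band 5: 12500 * 0.94 + 5500 * 0.696 = 11750 + 3828 = 15578
Net migration: Band 1 − 60 → 3296; Band 2 + 40 → 11741; Band 3 + 200 → 3890; Band 4 − 320 → 6932; Band 5 + 20 → 15598
Population now: 0–9=3296, 10–19=11741, 20–29=3890, 30–39=6932, 40+=15598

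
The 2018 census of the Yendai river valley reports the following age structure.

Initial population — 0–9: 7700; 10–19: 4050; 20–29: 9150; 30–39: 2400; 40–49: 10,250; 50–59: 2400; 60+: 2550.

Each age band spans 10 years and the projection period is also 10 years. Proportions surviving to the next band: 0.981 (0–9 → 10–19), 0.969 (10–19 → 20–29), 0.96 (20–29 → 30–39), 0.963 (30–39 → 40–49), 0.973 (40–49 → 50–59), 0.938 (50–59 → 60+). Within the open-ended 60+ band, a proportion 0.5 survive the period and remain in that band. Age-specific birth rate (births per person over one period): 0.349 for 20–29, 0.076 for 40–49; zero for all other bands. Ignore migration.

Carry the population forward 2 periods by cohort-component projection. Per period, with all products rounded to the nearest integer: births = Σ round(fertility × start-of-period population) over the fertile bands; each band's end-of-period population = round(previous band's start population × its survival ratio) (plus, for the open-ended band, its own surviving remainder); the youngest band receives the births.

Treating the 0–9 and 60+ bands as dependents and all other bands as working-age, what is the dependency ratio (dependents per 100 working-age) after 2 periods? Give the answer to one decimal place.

[period 1]
Births: 9150 × 0.349 = 3193, 10250 × 0.076 = 779 → total 3972
10–19: 7700 × 0.981 = 7554
20–29: 4050 × 0.969 = 3924
30–39: 9150 × 0.96 = 8784
40–49: 2400 × 0.963 = 2311
50–59: 10250 × 0.973 = 9973
60+: 2400 × 0.938 + 2550 × 0.5 = 2251 + 1275 = 3526
End of period: [3972, 7554, 3924, 8784, 2311, 9973, 3526]
[period 2]
Births: 3924 × 0.349 = 1369, 2311 × 0.076 = 176 → total 1545
10–19: 3972 × 0.981 = 3897
20–29: 7554 × 0.969 = 7320
30–39: 3924 × 0.96 = 3767
40–49: 8784 × 0.963 = 8459
50–59: 2311 × 0.973 = 2249
60+: 9973 × 0.938 + 3526 × 0.5 = 9355 + 1763 = 11118
End of period: [1545, 3897, 7320, 3767, 8459, 2249, 11118]
Dependents (band 0–9 + band 60+) = 1545 + 11118 = 12663; working-age = 25692; ratio = 12663/25692 × 100 = 49.3

49.3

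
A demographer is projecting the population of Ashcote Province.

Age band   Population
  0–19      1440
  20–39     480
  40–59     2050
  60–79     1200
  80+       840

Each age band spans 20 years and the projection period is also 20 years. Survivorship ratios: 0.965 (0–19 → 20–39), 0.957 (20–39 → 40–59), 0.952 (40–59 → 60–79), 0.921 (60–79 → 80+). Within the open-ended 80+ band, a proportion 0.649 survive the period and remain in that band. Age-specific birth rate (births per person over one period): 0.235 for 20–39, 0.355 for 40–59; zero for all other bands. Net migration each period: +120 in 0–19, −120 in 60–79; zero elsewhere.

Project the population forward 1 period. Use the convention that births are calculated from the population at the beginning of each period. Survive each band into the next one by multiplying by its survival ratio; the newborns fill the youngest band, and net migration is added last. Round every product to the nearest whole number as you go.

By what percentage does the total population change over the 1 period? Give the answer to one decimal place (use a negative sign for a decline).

Call the bands 1 to 5, youngest first.
After projecting period 1:
Births: 480 × 0.235 = 113  |  2050 × 0.355 = 728 — total 841
Band 2: 1440 × 0.965 = 1390
Band 3: 480 × 0.957 = 459
Band 4: 2050 × 0.952 = 1952
Band 5: 1200 × 0.921 + 840 × 0.649 = 1105 + 545 = 1650
Net migration: Band 1 + 120 → 961; Band 4 − 120 → 1832
End of period: [961, 1390, 459, 1832, 1650]
Total: 6010 → 6292; change = 282; percentage change = 4.7%

4.7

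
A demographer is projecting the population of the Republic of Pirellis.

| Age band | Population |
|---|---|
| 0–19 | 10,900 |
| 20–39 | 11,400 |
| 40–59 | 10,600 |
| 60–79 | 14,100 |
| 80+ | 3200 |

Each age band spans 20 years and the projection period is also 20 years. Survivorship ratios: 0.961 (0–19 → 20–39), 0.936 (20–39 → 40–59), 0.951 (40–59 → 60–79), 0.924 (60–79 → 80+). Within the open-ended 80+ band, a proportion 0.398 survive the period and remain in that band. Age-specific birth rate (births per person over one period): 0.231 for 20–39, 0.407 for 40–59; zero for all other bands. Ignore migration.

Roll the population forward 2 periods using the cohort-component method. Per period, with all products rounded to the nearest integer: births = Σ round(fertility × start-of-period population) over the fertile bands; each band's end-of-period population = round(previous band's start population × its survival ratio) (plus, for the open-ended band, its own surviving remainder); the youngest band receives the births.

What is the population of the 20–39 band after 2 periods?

6676

Call the groups 1 to 5, youngest first.
Period 1.
Births: 11400 × 0.231 = 2633 ; 10600 × 0.407 = 4314 → total 6947
Group 2: 10900 × 0.961 = 10475
Group 3: 11400 × 0.936 = 10670
Group 4: 10600 × 0.951 = 10081
Group 5: 14100 × 0.924 + 3200 × 0.398 = 13028 + 1274 = 14302
End of period: [6947, 10475, 10670, 10081, 14302]
Period 2.
Births: 10475 × 0.231 = 2420 ; 10670 × 0.407 = 4343 → total 6763
Group 2: 6947 × 0.961 = 6676
Group 3: 10475 × 0.936 = 9805
Group 4: 10670 × 0.951 = 10147
Group 5: 10081 × 0.924 + 14302 × 0.398 = 9315 + 5692 = 15007
End of period: [6763, 6676, 9805, 10147, 15007]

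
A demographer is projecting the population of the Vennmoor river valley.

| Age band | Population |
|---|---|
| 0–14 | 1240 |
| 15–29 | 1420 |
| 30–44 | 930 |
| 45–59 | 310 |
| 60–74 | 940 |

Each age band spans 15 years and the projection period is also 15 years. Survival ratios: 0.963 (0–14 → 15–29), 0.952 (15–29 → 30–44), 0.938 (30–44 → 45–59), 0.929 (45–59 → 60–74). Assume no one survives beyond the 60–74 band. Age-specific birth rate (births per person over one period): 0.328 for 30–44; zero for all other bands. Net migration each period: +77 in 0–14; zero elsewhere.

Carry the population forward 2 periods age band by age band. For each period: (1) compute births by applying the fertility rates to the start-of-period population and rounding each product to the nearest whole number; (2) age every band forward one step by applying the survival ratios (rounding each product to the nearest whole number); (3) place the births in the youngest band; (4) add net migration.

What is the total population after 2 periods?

4103

Let band 1 be 0–14 through band 5 = 60–74.
Period 1.
Births: 930 * 0.328 = 305
Band 2: 1240 * 0.963 = 1194
Band 3: 1420 * 0.952 = 1352
Band 4: 930 * 0.938 = 872
Band 5: 310 * 0.929 = 288
Net migration: Band 1 + 77 → 382
End of period: [382, 1194, 1352, 872, 288]
Period 2.
Births: 1352 * 0.328 = 443
Band 2: 382 * 0.963 = 368
Band 3: 1194 * 0.952 = 1137
Band 4: 1352 * 0.938 = 1268
Band 5: 872 * 0.929 = 810
Net migration: Band 1 + 77 → 520
End of period: [520, 368, 1137, 1268, 810]
Total after period 2: 520 + 368 + 1137 + 1268 + 810 = 4103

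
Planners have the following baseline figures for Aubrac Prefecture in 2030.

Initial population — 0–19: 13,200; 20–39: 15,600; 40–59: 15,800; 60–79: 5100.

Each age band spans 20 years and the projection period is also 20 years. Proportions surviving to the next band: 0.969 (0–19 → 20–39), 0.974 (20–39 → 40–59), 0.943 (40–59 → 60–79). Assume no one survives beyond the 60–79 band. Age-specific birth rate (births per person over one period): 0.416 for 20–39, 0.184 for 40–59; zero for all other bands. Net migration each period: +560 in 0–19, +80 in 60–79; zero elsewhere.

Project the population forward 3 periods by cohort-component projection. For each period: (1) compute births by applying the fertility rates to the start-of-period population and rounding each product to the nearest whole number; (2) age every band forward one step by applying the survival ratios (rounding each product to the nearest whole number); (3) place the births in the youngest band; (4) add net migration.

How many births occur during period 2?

8117

(Bands numbered youngest = 1 to oldest = 4.)
— Period 1 —
Births: 15600 × 0.416 = 6490  |  15800 × 0.184 = 2907 → 9397
Band 2: 13200 × 0.969 = 12791
Band 3: 15600 × 0.974 = 15194
Band 4: 15800 × 0.943 = 14899
Net migration: Band 1 + 560 → 9957; Band 4 + 80 → 14979
Population now: 0–19=9957, 20–39=12791, 40–59=15194, 60–79=14979
— Period 2 —
Births: 12791 × 0.416 = 5321  |  15194 × 0.184 = 2796 → 8117
Band 2: 9957 × 0.969 = 9648
Band 3: 12791 × 0.974 = 12458
Band 4: 15194 × 0.943 = 14328
Net migration: Band 1 + 560 → 8677; Band 4 + 80 → 14408
Population now: 0–19=8677, 20–39=9648, 40–59=12458, 60–79=14408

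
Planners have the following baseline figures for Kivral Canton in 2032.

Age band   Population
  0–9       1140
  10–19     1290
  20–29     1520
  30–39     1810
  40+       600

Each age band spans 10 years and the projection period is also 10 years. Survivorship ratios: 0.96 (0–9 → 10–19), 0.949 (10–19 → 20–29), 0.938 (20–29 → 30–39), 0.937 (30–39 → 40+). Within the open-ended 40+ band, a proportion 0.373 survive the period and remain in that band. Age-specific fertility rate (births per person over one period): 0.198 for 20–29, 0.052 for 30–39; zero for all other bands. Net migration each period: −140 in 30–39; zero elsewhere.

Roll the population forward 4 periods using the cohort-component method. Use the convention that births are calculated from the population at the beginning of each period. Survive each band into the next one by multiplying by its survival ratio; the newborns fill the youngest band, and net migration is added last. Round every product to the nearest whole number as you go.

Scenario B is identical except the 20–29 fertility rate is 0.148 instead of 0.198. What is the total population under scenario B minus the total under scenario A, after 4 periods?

Period 1:
Births: 1520 × 0.198 = 301 ; 1810 × 0.052 = 94 → 395
10–19: 1140 × 0.96 = 1094
20–29: 1290 × 0.949 = 1224
30–39: 1520 × 0.938 = 1426
40+: 1810 × 0.937 + 600 × 0.373 = 1696 + 224 = 1920
Net migration: 30–39 − 140 → 1286
→ [395, 1094, 1224, 1286, 1920]
Period 2:
Births: 1224 × 0.198 = 242 ; 1286 × 0.052 = 67 → 309
10–19: 395 × 0.96 = 379
20–29: 1094 × 0.949 = 1038
30–39: 1224 × 0.938 = 1148
40+: 1286 × 0.937 + 1920 × 0.373 = 1205 + 716 = 1921
Net migration: 30–39 − 140 → 1008
→ [309, 379, 1038, 1008, 1921]
Period 3:
Births: 1038 × 0.198 = 206 ; 1008 × 0.052 = 52 → 258
10–19: 309 × 0.96 = 297
20–29: 379 × 0.949 = 360
30–39: 1038 × 0.938 = 974
40+: 1008 × 0.937 + 1921 × 0.373 = 944 + 717 = 1661
Net migration: 30–39 − 140 → 834
→ [258, 297, 360, 834, 1661]
Period 4:
Births: 360 × 0.198 = 71 ; 834 × 0.052 = 43 → 114
10–19: 258 × 0.96 = 248
20–29: 297 × 0.949 = 282
30–39: 360 × 0.938 = 338
40+: 834 × 0.937 + 1661 × 0.373 = 781 + 620 = 1401
Net migration: 30–39 − 140 → 198
→ [114, 248, 282, 198, 1401]
Scenario A total after 4 periods: 2243
Scenario B projection —
Period 1:
Births: 1520 × 0.148 = 225 ; 1810 × 0.052 = 94 → 319
10–19: 1140 × 0.96 = 1094
20–29: 1290 × 0.949 = 1224
30–39: 1520 × 0.938 = 1426
40+: 1810 × 0.937 + 600 × 0.373 = 1696 + 224 = 1920
Net migration: 30–39 − 140 → 1286
→ [319, 1094, 1224, 1286, 1920]
Period 2:
Births: 1224 × 0.148 = 181 ; 1286 × 0.052 = 67 → 248
10–19: 319 × 0.96 = 306
20–29: 1094 × 0.949 = 1038
30–39: 1224 × 0.938 = 1148
40+: 1286 × 0.937 + 1920 × 0.373 = 1205 + 716 = 1921
Net migration: 30–39 − 140 → 1008
→ [248, 306, 1038, 1008, 1921]
Period 3:
Births: 1038 × 0.148 = 154 ; 1008 × 0.052 = 52 → 206
10–19: 248 × 0.96 = 238
20–29: 306 × 0.949 = 290
30–39: 1038 × 0.938 = 974
40+: 1008 × 0.937 + 1921 × 0.373 = 944 + 717 = 1661
Net migration: 30–39 − 140 → 834
→ [206, 238, 290, 834, 1661]
Period 4:
Births: 290 × 0.148 = 43 ; 834 × 0.052 = 43 → 86
10–19: 206 × 0.96 = 198
20–29: 238 × 0.949 = 226
30–39: 290 × 0.938 = 272
40+: 834 × 0.937 + 1661 × 0.373 = 781 + 620 = 1401
Net migration: 30–39 − 140 → 132
→ [86, 198, 226, 132, 1401]
Scenario B total after 4 periods: 2043
Difference B − A = 2043 − 2243 = -200

-200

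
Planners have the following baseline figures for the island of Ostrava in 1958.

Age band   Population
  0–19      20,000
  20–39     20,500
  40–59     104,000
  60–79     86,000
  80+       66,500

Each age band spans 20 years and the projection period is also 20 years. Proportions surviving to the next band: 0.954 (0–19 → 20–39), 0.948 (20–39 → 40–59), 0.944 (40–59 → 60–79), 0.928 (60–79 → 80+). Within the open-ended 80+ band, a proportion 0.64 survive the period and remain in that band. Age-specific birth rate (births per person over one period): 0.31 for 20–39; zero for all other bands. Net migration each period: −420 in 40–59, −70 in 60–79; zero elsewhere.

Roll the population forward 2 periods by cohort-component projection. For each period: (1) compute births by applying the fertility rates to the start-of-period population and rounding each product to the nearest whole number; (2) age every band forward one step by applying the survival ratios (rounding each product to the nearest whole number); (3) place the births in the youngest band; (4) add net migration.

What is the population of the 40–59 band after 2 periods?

(Bands numbered youngest = 1 to oldest = 5.)
Period 1.
Births: 20500 × 0.31 = 6355
Band 2: 20000 × 0.954 = 19080
Band 3: 20500 × 0.948 = 19434
Band 4: 104000 × 0.944 = 98176
Band 5: 86000 × 0.928 + 66500 × 0.64 = 79808 + 42560 = 122368
Net migration: Band 3 − 420 → 19014; Band 4 − 70 → 98106
Population now: 0–19=6355, 20–39=19080, 40–59=19014, 60–79=98106, 80+=122368
Period 2.
Births: 19080 × 0.31 = 5915
Band 2: 6355 × 0.954 = 6063
Band 3: 19080 × 0.948 = 18088
Band 4: 19014 × 0.944 = 17949
Band 5: 98106 × 0.928 + 122368 × 0.64 = 91042 + 78316 = 169358
Net migration: Band 3 − 420 → 17668; Band 4 − 70 → 17879
Population now: 0–19=5915, 20–39=6063, 40–59=17668, 60–79=17879, 80+=169358

17668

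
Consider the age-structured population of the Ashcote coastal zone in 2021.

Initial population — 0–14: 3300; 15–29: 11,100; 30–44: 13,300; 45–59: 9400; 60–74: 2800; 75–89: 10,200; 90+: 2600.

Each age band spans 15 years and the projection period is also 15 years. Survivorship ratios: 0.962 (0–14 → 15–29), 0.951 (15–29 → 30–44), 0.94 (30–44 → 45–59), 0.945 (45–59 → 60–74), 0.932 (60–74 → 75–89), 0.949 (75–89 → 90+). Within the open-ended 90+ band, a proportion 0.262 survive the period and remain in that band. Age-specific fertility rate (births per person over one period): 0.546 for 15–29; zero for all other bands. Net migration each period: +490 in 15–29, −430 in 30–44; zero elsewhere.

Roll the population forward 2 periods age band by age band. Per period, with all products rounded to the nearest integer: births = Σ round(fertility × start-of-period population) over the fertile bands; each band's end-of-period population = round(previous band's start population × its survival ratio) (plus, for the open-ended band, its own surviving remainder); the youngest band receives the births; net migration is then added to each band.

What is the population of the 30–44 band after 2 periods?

Numbering the bands 1..7 from youngest to oldest:
[period 1]
Births: 11100 * 0.546 = 6061
Band 2: 3300 * 0.962 = 3175
Band 3: 11100 * 0.951 = 10556
Band 4: 13300 * 0.94 = 12502
Band 5: 9400 * 0.945 = 8883
Band 6: 2800 * 0.932 = 2610
Band 7: 10200 * 0.949 + 2600 * 0.262 = 9680 + 681 = 10361
Net migration: Band 2 + 490 → 3665; Band 3 − 430 → 10126
Giving 6061 / 3665 / 10126 / 12502 / 8883 / 2610 / 10361.
[period 2]
Births: 3665 * 0.546 = 2001
Band 2: 6061 * 0.962 = 5831
Band 3: 3665 * 0.951 = 3485
Band 4: 10126 * 0.94 = 9518
Band 5: 12502 * 0.945 = 11814
Band 6: 8883 * 0.932 = 8279
Band 7: 2610 * 0.949 + 10361 * 0.262 = 2477 + 2715 = 5192
Net migration: Band 2 + 490 → 6321; Band 3 − 430 → 3055
Giving 2001 / 6321 / 3055 / 9518 / 11814 / 8279 / 5192.

3055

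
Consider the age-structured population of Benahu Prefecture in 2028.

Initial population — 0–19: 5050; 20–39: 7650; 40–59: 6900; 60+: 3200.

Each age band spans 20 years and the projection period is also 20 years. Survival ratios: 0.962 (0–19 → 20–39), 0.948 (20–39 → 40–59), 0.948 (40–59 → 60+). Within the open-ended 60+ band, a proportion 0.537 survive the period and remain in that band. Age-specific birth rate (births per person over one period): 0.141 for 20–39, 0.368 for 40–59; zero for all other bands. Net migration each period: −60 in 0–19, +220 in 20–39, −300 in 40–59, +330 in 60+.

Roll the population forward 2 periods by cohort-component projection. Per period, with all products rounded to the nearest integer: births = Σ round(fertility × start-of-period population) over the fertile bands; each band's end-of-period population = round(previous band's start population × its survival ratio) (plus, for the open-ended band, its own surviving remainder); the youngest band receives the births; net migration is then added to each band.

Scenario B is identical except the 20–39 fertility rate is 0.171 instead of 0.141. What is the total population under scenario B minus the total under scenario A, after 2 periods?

— Period 1 —
Births: 7650 * 0.141 = 1079 ; 6900 * 0.368 = 2539 → total 3618
20–39: 5050 * 0.962 = 4858
40–59: 7650 * 0.948 = 7252
60+: 6900 * 0.948 + 3200 * 0.537 = 6541 + 1718 = 8259
Net migration: 0–19 − 60 → 3558; 20–39 + 220 → 5078; 40–59 − 300 → 6952; 60+ + 330 → 8589
→ [3558, 5078, 6952, 8589]
— Period 2 —
Births: 5078 * 0.141 = 716 ; 6952 * 0.368 = 2558 → total 3274
20–39: 3558 * 0.962 = 3423
40–59: 5078 * 0.948 = 4814
60+: 6952 * 0.948 + 8589 * 0.537 = 6590 + 4612 = 11202
Net migration: 0–19 − 60 → 3214; 20–39 + 220 → 3643; 40–59 − 300 → 4514; 60+ + 330 → 11532
→ [3214, 3643, 4514, 11532]
Scenario A total after 2 periods: 22903
Scenario B projection —
— Period 1 —
Births: 7650 * 0.171 = 1308 ; 6900 * 0.368 = 2539 → total 3847
20–39: 5050 * 0.962 = 4858
40–59: 7650 * 0.948 = 7252
60+: 6900 * 0.948 + 3200 * 0.537 = 6541 + 1718 = 8259
Net migration: 0–19 − 60 → 3787; 20–39 + 220 → 5078; 40–59 − 300 → 6952; 60+ + 330 → 8589
→ [3787, 5078, 6952, 8589]
— Period 2 —
Births: 5078 * 0.171 = 868 ; 6952 * 0.368 = 2558 → total 3426
20–39: 3787 * 0.962 = 3643
40–59: 5078 * 0.948 = 4814
60+: 6952 * 0.948 + 8589 * 0.537 = 6590 + 4612 = 11202
Net migration: 0–19 − 60 → 3366; 20–39 + 220 → 3863; 40–59 − 300 → 4514; 60+ + 330 → 11532
→ [3366, 3863, 4514, 11532]
Scenario B total after 2 periods: 23275
Difference B − A = 23275 − 22903 = 372

372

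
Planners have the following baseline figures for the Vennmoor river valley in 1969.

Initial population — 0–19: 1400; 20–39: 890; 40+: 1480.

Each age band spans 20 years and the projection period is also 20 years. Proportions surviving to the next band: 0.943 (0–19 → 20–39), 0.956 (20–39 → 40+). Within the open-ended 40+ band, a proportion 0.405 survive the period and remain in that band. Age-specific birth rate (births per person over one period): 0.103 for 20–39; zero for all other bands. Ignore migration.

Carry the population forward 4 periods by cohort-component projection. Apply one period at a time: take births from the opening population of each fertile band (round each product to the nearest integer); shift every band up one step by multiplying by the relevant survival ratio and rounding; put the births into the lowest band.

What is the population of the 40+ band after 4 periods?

Let group 1 be 0–19 through group 3 = 40+.
[period 1]
Births: 890 × 0.103 = 92
Group 2: 1400 × 0.943 = 1320
Group 3: 890 × 0.956 + 1480 × 0.405 = 851 + 599 = 1450
Giving 92 / 1320 / 1450.
[period 2]
Births: 1320 × 0.103 = 136
Group 2: 92 × 0.943 = 87
Group 3: 1320 × 0.956 + 1450 × 0.405 = 1262 + 587 = 1849
Giving 136 / 87 / 1849.
[period 3]
Births: 87 × 0.103 = 9
Group 2: 136 × 0.943 = 128
Group 3: 87 × 0.956 + 1849 × 0.405 = 83 + 749 = 832
Giving 9 / 128 / 832.
[period 4]
Births: 128 × 0.103 = 13
Group 2: 9 × 0.943 = 8
Group 3: 128 × 0.956 + 832 × 0.405 = 122 + 337 = 459
Giving 13 / 8 / 459.

459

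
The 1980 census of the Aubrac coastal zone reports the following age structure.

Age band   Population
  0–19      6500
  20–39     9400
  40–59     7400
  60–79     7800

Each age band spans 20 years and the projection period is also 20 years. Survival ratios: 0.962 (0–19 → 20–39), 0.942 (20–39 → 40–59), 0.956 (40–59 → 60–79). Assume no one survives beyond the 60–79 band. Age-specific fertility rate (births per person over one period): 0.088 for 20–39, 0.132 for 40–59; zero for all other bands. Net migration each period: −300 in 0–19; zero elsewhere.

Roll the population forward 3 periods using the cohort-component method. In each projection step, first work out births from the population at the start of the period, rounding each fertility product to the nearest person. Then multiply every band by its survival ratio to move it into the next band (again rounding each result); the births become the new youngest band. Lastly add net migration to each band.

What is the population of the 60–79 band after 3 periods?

Numbering the groups 1..4 from youngest to oldest:
Period 1:
Births: 9400 × 0.088 = 827, 7400 × 0.132 = 977 — total 1804
Group 2: 6500 × 0.962 = 6253
Group 3: 9400 × 0.942 = 8855
Group 4: 7400 × 0.956 = 7074
Net migration: Group 1 − 300 → 1504
→ [1504, 6253, 8855, 7074]
Period 2:
Births: 6253 × 0.088 = 550, 8855 × 0.132 = 1169 — total 1719
Group 2: 1504 × 0.962 = 1447
Group 3: 6253 × 0.942 = 5890
Group 4: 8855 × 0.956 = 8465
Net migration: Group 1 − 300 → 1419
→ [1419, 1447, 5890, 8465]
Period 3:
Births: 1447 × 0.088 = 127, 5890 × 0.132 = 777 — total 904
Group 2: 1419 × 0.962 = 1365
Group 3: 1447 × 0.942 = 1363
Group 4: 5890 × 0.956 = 5631
Net migration: Group 1 − 300 → 604
→ [604, 1365, 1363, 5631]

5631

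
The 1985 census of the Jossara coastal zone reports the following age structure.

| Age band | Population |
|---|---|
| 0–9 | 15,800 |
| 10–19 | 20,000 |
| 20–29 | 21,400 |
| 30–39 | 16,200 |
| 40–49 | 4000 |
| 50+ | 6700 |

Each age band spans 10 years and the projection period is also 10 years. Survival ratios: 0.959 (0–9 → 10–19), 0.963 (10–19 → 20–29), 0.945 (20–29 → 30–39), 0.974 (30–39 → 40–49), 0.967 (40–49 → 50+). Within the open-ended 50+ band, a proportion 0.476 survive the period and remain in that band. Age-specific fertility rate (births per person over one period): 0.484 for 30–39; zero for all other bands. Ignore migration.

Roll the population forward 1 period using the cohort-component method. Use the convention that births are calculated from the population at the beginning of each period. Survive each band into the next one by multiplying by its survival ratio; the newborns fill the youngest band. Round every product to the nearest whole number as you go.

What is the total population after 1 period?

85312

Numbering the groups 1..6 from youngest to oldest:
Period 1:
Births: 16200 × 0.484 = 7841
Group 2: 15800 × 0.959 = 15152
Group 3: 20000 × 0.963 = 19260
Group 4: 21400 × 0.945 = 20223
Group 5: 16200 × 0.974 = 15779
Group 6: 4000 × 0.967 + 6700 × 0.476 = 3868 + 3189 = 7057
Population now: 0–9=7841, 10–19=15152, 20–29=19260, 30–39=20223, 40–49=15779, 50+=7057
Total after period 1: 7841 + 15152 + 19260 + 20223 + 15779 + 7057 = 85312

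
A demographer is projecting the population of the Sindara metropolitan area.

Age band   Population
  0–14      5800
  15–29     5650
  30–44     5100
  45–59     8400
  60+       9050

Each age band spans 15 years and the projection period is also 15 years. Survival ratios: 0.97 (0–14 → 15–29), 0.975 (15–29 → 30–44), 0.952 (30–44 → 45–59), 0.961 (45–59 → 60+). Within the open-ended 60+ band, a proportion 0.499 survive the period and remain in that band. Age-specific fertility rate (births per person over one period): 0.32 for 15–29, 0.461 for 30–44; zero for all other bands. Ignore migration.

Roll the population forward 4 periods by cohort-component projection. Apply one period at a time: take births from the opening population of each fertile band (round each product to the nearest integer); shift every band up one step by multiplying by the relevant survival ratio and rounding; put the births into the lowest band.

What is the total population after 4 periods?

Let band 1 be 0–14 through band 5 = 60+.
After projecting period 1:
Births: 5650 × 0.32 = 1808  |  5100 × 0.461 = 2351 — total 4159
Band 2: 5800 × 0.97 = 5626
Band 3: 5650 × 0.975 = 5509
Band 4: 5100 × 0.952 = 4855
Band 5: 8400 × 0.961 + 9050 × 0.499 = 8072 + 4516 = 12588
Giving 4159 / 5626 / 5509 / 4855 / 12588.
After projecting period 2:
Births: 5626 × 0.32 = 1800  |  5509 × 0.461 = 2540 — total 4340
Band 2: 4159 × 0.97 = 4034
Band 3: 5626 × 0.975 = 5485
Band 4: 5509 × 0.952 = 5245
Band 5: 4855 × 0.961 + 12588 × 0.499 = 4666 + 6281 = 10947
Giving 4340 / 4034 / 5485 / 5245 / 10947.
After projecting period 3:
Births: 4034 × 0.32 = 1291  |  5485 × 0.461 = 2529 — total 3820
Band 2: 4340 × 0.97 = 4210
Band 3: 4034 × 0.975 = 3933
Band 4: 5485 × 0.952 = 5222
Band 5: 5245 × 0.961 + 10947 × 0.499 = 5040 + 5463 = 10503
Giving 3820 / 4210 / 3933 / 5222 / 10503.
After projecting period 4:
Births: 4210 × 0.32 = 1347  |  3933 × 0.461 = 1813 — total 3160
Band 2: 3820 × 0.97 = 3705
Band 3: 4210 × 0.975 = 4105
Band 4: 3933 × 0.952 = 3744
Band 5: 5222 × 0.961 + 10503 × 0.499 = 5018 + 5241 = 10259
Giving 3160 / 3705 / 4105 / 3744 / 10259.
Total after period 4: 3160 + 3705 + 4105 + 3744 + 10259 = 24973

24973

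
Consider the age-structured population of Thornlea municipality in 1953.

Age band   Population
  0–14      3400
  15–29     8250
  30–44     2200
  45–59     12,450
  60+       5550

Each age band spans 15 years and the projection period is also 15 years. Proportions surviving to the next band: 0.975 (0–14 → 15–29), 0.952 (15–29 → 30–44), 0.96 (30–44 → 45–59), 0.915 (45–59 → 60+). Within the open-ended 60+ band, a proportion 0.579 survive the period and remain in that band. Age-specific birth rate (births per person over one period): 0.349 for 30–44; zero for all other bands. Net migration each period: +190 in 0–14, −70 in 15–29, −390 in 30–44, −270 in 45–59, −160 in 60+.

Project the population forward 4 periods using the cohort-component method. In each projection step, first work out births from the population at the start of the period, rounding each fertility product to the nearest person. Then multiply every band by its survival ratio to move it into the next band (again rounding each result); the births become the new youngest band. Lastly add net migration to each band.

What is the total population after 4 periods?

12499

(Bands numbered youngest = 1 to oldest = 5.)
— Period 1 —
Births: 2200 * 0.349 = 768
Band 2: 3400 * 0.975 = 3315
Band 3: 8250 * 0.952 = 7854
Band 4: 2200 * 0.96 = 2112
Band 5: 12450 * 0.915 + 5550 * 0.579 = 11392 + 3213 = 14605
Net migration: Band 1 + 190 → 958; Band 2 − 70 → 3245; Band 3 − 390 → 7464; Band 4 − 270 → 1842; Band 5 − 160 → 14445
Population now: 0–14=958, 15–29=3245, 30–44=7464, 45–59=1842, 60+=14445
— Period 2 —
Births: 7464 * 0.349 = 2605
Band 2: 958 * 0.975 = 934
Band 3: 3245 * 0.952 = 3089
Band 4: 7464 * 0.96 = 7165
Band 5: 1842 * 0.915 + 14445 * 0.579 = 1685 + 8364 = 10049
Net migration: Band 1 + 190 → 2795; Band 2 − 70 → 864; Band 3 − 390 → 2699; Band 4 − 270 → 6895; Band 5 − 160 → 9889
Population now: 0–14=2795, 15–29=864, 30–44=2699, 45–59=6895, 60+=9889
— Period 3 —
Births: 2699 * 0.349 = 942
Band 2: 2795 * 0.975 = 2725
Band 3: 864 * 0.952 = 823
Band 4: 2699 * 0.96 = 2591
Band 5: 6895 * 0.915 + 9889 * 0.579 = 6309 + 5726 = 12035
Net migration: Band 1 + 190 → 1132; Band 2 − 70 → 2655; Band 3 − 390 → 433; Band 4 − 270 → 2321; Band 5 − 160 → 11875
Population now: 0–14=1132, 15–29=2655, 30–44=433, 45–59=2321, 60+=11875
— Period 4 —
Births: 433 * 0.349 = 151
Band 2: 1132 * 0.975 = 1104
Band 3: 2655 * 0.952 = 2528
Band 4: 433 * 0.96 = 416
Band 5: 2321 * 0.915 + 11875 * 0.579 = 2124 + 6876 = 9000
Net migration: Band 1 + 190 → 341; Band 2 − 70 → 1034; Band 3 − 390 → 2138; Band 4 − 270 → 146; Band 5 − 160 → 8840
Population now: 0–14=341, 15–29=1034, 30–44=2138, 45–59=146, 60+=8840
Total after period 4: 341 + 1034 + 2138 + 146 + 8840 = 12499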